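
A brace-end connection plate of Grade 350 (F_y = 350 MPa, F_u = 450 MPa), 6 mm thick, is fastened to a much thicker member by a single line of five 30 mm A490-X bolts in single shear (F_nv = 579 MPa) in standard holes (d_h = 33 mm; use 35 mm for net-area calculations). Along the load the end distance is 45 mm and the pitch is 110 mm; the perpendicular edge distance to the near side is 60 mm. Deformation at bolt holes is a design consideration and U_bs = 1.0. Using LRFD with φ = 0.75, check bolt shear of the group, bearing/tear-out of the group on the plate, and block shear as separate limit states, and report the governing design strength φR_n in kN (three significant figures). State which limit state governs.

Bolt shear: A_b = π·30²/4 = 706.9 mm²; R_n = 579 × 706.9 × 5 × 1 / 1000 = 2046 kN → 0.75 × 2046 = 1530 kN.
Bearing: edge l_c = 28.5, r_n = 92.34 kN; interior l_c = 77, r_n = 194.4 kN; R_n = 92.34 + 4·194.4 = 869.9 kN → 652 kN.
Block shear: A_gv = 2910, A_nv = 1965, A_nt = 255 mm²; R_n = min(0.6F_uA_nv, 0.6F_yA_gv) + U_bs·F_u·A_nt = 645.3 kN → 484 kN.
Block shear governs: 484 kN.

484 kN (block shear governs)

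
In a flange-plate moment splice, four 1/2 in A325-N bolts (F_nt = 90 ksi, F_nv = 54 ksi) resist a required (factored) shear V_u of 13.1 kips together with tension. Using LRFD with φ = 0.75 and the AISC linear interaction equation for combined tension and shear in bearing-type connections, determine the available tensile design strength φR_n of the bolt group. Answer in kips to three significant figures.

47.1 kips

A_b = π·0.5²/4 = 0.1963 in²; f_rv = 13.1 / (4 × 0.1963) = 16.68 ksi.
F'_nt = 1.3 F_nt − (F_nt / φF_nv) f_rv = 1.3·90 − (90/(0.75·54))·16.68 = 79.93 ksi, capped at F_nt → F'_nt = 79.93 ksi.
R_n = F'_nt · A_b · n = 79.93 × 0.1963 × 4 = 62.78 kips.
Design strength φR_n = 0.75 × 62.78 = 47.1 kips.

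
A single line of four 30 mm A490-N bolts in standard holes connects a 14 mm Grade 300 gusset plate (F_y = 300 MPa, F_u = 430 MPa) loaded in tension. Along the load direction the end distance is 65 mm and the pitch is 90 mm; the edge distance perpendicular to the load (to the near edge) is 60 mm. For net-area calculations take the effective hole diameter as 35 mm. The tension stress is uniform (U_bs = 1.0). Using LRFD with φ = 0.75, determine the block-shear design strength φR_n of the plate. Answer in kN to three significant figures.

Shear plane L_v = 65 + 3·90 = 335 mm; A_gv = 335 × 14 = 4690 mm².
A_nv = (335 − 3.5·35) × 14 = 2975 mm².
A_nt = (60 − 0.5·35) × 14 = 595 mm².
0.6 F_u A_nv = 767.6 kN; 0.6 F_y A_gv = 844.2 kN → shear rupture governs the shear term.
R_n = 767.6 + 1.0 × 430 × 595 / 1000 = 1023 kN.
Design strength φR_n = 0.75 × 1023 = 768 kN.

768 kN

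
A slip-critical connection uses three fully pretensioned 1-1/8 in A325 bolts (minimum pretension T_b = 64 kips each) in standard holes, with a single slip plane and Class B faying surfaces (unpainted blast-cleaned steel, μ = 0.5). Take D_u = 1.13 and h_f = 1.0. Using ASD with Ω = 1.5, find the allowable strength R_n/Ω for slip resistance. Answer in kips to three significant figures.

R_n = μ · D_u · h_f · T_b · n_s · n_b = 0.5 × 1.13 × 1.0 × 64 × 1 × 3 = 108.5 kips.
Allowable strength R_n/Ω = 108.5 / 1.5 = 72.3 kips.

72.3 kips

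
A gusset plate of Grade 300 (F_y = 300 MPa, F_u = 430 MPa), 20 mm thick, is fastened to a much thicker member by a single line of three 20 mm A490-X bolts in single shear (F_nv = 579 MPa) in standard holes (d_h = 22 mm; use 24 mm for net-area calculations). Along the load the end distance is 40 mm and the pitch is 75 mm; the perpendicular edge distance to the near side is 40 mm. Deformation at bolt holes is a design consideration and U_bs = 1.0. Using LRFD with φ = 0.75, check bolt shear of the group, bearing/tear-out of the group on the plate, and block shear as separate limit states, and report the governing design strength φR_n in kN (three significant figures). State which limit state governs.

Bolt shear: A_b = π·20²/4 = 314.2 mm²; R_n = 579 × 314.2 × 3 × 1 / 1000 = 545.7 kN → 0.75 × 545.7 = 409 kN.
Bearing: edge l_c = 29, r_n = 299.3 kN; interior l_c = 53, r_n = 412.8 kN; R_n = 299.3 + 2·412.8 = 1125 kN → 844 kN.
Block shear: A_gv = 3800, A_nv = 2600, A_nt = 560 mm²; R_n = min(0.6F_uA_nv, 0.6F_yA_gv) + U_bs·F_u·A_nt = 911.6 kN → 684 kN.
Bolt shear governs: 409 kN.

409 kN (bolt shear governs)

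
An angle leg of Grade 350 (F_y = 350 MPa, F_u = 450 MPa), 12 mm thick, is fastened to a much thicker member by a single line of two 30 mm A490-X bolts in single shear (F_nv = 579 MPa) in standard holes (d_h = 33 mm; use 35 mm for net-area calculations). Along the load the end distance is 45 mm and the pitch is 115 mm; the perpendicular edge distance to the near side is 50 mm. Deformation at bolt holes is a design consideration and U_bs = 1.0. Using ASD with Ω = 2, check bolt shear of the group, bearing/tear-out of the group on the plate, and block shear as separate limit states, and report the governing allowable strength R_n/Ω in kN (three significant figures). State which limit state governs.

Bolt shear: A_b = π·30²/4 = 706.9 mm²; R_n = 579 × 706.9 × 2 × 1 / 1000 = 818.5 kN → 818.5 / 2 = 409 kN.
Bearing: edge l_c = 28.5, r_n = 184.7 kN; interior l_c = 82, r_n = 388.8 kN; R_n = 184.7 + 1·388.8 = 573.5 kN → 287 kN.
Block shear: A_gv = 1920, A_nv = 1290, A_nt = 390 mm²; R_n = min(0.6F_uA_nv, 0.6F_yA_gv) + U_bs·F_u·A_nt = 523.8 kN → 262 kN.
Block shear governs: 262 kN.

262 kN (block shear governs)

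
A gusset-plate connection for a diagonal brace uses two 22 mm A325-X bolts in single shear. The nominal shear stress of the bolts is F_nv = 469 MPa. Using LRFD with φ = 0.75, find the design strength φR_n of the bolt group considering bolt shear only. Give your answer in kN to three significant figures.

A_b = π × 22² / 4 = 380.1 mm².
R_n = F_nv · A_b · n · n_s = 469 × 380.1 × 2 × 1 / 1000 = 356.6 kN.
Design strength φR_n = 0.75 × 356.6 = 267 kN.

267 kN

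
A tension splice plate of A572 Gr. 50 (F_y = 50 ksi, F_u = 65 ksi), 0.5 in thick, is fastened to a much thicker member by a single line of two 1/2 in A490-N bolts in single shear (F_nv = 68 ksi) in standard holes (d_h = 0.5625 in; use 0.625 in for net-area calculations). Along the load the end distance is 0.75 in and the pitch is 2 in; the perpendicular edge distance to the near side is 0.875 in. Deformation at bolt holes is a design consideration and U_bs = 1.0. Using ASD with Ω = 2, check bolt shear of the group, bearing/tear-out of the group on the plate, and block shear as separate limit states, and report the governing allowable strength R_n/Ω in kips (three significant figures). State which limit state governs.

13.4 kips (bolt shear governs)

Bolt shear: A_b = π·0.5²/4 = 0.1963 in²; R_n = 68 × 0.1963 × 2 × 1 = 26.7 kips → 26.7 / 2 = 13.4 kips.
Bearing: edge l_c = 0.4688, r_n = 18.28 kips; interior l_c = 1.438, r_n = 39 kips; R_n = 18.28 + 1·39 = 57.28 kips → 28.6 kips.
Block shear: A_gv = 1.375, A_nv = 0.9062, A_nt = 0.2812 in²; R_n = min(0.6F_uA_nv, 0.6F_yA_gv) + U_bs·F_u·A_nt = 53.62 kips → 26.8 kips.
Bolt shear governs: 13.4 kips.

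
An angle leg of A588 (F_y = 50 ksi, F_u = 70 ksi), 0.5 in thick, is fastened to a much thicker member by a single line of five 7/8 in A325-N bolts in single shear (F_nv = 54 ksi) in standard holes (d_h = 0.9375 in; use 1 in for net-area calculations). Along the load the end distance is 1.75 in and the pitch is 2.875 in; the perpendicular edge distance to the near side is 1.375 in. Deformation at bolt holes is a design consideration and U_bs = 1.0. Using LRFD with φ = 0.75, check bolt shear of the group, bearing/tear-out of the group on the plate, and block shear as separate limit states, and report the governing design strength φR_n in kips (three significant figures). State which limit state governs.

122 kips (bolt shear governs)

Bolt shear: A_b = π·0.875²/4 = 0.6013 in²; R_n = 54 × 0.6013 × 5 × 1 = 162.4 kips → 0.75 × 162.4 = 122 kips.
Bearing: edge l_c = 1.281, r_n = 53.81 kips; interior l_c = 1.938, r_n = 73.5 kips; R_n = 53.81 + 4·73.5 = 347.8 kips → 261 kips.
Block shear: A_gv = 6.625, A_nv = 4.375, A_nt = 0.4375 in²; R_n = min(0.6F_uA_nv, 0.6F_yA_gv) + U_bs·F_u·A_nt = 214.4 kips → 161 kips.
Bolt shear governs: 122 kips.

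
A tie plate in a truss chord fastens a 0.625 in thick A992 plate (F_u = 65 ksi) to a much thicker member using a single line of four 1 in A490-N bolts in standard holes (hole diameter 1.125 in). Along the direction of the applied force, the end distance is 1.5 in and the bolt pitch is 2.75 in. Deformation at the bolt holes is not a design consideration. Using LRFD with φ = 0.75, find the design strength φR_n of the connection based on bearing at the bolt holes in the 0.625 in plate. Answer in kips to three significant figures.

266 kips

Per bolt r_n = 1.5 l_c t F_u ≤ 3.0 d t F_u; upper limit = 3.0 × 1 × 0.625 × 65 = 121.9 kips.
Edge bolt: l_c = 1.5 − 1.125/2 = 0.9375 in → 1.5 × 0.9375 × 0.625 × 65 = 57.13 → r_n = 57.13 kips.
Interior bolts: l_c = 2.75 − 1.125 = 1.625 in → 1.5 × 1.625 × 0.625 × 65 = 99.02 → r_n = 99.02 kips.
R_n = 1 × 57.13 + 3 × 99.02 = 354.2 kips.
Design strength φR_n = 0.75 × 354.2 = 266 kips.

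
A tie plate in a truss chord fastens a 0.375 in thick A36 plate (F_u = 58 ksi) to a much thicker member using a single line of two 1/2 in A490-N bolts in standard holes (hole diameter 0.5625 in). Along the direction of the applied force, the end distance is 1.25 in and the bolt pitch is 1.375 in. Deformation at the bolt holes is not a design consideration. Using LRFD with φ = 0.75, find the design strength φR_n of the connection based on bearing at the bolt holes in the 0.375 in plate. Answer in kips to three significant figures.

Per bolt r_n = 1.5 l_c t F_u ≤ 3.0 d t F_u; upper limit = 3.0 × 0.5 × 0.375 × 58 = 32.62 kips.
Edge bolt: l_c = 1.25 − 0.5625/2 = 0.9688 in → 1.5 × 0.9688 × 0.375 × 58 = 31.61 → r_n = 31.61 kips.
Interior bolts: l_c = 1.375 − 0.5625 = 0.8125 in → 1.5 × 0.8125 × 0.375 × 58 = 26.51 → r_n = 26.51 kips.
R_n = 1 × 31.61 + 1 × 26.51 = 58.11 kips.
Design strength φR_n = 0.75 × 58.11 = 43.6 kips.

43.6 kips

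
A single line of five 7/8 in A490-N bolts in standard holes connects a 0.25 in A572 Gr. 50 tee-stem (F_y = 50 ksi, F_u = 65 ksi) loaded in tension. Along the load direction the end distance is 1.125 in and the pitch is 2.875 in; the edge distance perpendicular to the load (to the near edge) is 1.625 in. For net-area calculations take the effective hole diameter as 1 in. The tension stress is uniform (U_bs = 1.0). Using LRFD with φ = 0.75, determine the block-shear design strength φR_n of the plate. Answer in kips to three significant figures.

73.1 kips

Shear plane L_v = 1.125 + 4·2.875 = 12.62 in; A_gv = 12.62 × 0.25 = 3.156 in².
A_nv = (12.62 − 4.5·1) × 0.25 = 2.031 in².
A_nt = (1.625 − 0.5·1) × 0.25 = 0.2812 in².
0.6 F_u A_nv = 79.22 kips; 0.6 F_y A_gv = 94.69 kips → shear rupture governs the shear term.
R_n = 79.22 + 1.0 × 65 × 0.2812 = 97.5 kips.
Design strength φR_n = 0.75 × 97.5 = 73.1 kips.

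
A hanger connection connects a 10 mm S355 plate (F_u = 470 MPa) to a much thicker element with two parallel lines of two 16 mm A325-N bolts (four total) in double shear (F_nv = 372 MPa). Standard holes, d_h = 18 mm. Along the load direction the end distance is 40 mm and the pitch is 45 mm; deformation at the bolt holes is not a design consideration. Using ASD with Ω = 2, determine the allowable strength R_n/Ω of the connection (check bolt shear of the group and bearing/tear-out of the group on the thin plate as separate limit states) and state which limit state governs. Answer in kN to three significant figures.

Bolt shear: A_b = π·16²/4 = 201.1 mm²; R_n = 372 × 201.1 × 4 × 2 / 1000 = 598.4 kN → 598.4 / 2 = 299 kN.
Bearing (1.5 l_c t F_u ≤ 3.0 d t F_u): upper limit = 3.0·16·10·470 / 1000 = 225.6 kN.
  Edge l_c = 40 − 18/2 = 31 → r_n = 218.6 kN; interior l_c = 45 − 18 = 27 → r_n = 190.3 kN.
  R_n,bearing = 2·218.6 + 2·190.3 = 817.8 kN → 817.8 / 2 = 409 kN.
Bolt shear governs: 299 kN.

299 kN (bolt shear governs)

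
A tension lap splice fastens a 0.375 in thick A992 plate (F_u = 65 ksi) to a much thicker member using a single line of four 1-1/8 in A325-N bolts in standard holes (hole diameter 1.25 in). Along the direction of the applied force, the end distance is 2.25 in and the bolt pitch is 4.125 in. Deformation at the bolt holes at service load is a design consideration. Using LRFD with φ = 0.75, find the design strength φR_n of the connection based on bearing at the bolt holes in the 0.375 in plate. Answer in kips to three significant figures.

Per bolt r_n = 1.2 l_c t F_u ≤ 2.4 d t F_u; upper limit = 2.4 × 1.125 × 0.375 × 65 = 65.81 kips.
Edge bolt: l_c = 2.25 − 1.25/2 = 1.625 in → 1.2 × 1.625 × 0.375 × 65 = 47.53 → r_n = 47.53 kips.
Interior bolts: l_c = 4.125 − 1.25 = 2.875 in → 1.2 × 2.875 × 0.375 × 65 = 84.09 → r_n = 65.81 kips.
R_n = 1 × 47.53 + 3 × 65.81 = 245 kips.
Design strength φR_n = 0.75 × 245 = 184 kips.

184 kips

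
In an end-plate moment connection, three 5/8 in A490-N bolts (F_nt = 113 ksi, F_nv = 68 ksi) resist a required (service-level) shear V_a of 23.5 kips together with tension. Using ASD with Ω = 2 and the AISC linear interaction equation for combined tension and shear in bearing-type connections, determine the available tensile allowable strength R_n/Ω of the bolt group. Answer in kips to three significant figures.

A_b = π·0.625²/4 = 0.3068 in²; f_rv = 23.5 / (3 × 0.3068) = 25.53 ksi.
F'_nt = 1.3 F_nt − (Ω F_nt / F_nv) f_rv = 1.3·113 − (2·113/68)·25.53 = 62.04 ksi, capped at F_nt → F'_nt = 62.04 ksi.
R_n = F'_nt · A_b · n = 62.04 × 0.3068 × 3 = 57.1 kips.
Allowable strength R_n/Ω = 57.1 / 2 = 28.6 kips.

28.6 kips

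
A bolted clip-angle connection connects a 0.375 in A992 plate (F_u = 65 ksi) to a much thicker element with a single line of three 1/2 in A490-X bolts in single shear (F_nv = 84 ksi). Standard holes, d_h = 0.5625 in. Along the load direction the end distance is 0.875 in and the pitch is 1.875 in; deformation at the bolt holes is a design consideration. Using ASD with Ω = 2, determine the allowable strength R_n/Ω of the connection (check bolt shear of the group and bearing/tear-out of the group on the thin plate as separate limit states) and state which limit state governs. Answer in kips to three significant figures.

Bolt shear: A_b = π·0.5²/4 = 0.1963 in²; R_n = 84 × 0.1963 × 3 × 1 = 49.48 kips → 49.48 / 2 = 24.7 kips.
Bearing (1.2 l_c t F_u ≤ 2.4 d t F_u): upper limit = 2.4·0.5·0.375·65 = 29.25 kips.
  Edge l_c = 0.875 − 0.5625/2 = 0.5938 → r_n = 17.37 kips; interior l_c = 1.875 − 0.5625 = 1.312 → r_n = 29.25 kips.
  R_n,bearing = 1·17.37 + 2·29.25 = 75.87 kips → 75.87 / 2 = 37.9 kips.
Bolt shear governs: 24.7 kips.

24.7 kips (bolt shear governs)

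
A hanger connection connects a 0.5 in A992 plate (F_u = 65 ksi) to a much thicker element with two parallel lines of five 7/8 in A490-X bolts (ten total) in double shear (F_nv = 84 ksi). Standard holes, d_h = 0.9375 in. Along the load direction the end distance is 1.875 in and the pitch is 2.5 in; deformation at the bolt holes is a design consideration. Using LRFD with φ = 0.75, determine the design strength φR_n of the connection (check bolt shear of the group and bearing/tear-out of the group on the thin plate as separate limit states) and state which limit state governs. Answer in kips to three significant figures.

Bolt shear: A_b = π·0.875²/4 = 0.6013 in²; R_n = 84 × 0.6013 × 10 × 2 = 1010 kips → 0.75 × 1010 = 758 kips.
Bearing (1.2 l_c t F_u ≤ 2.4 d t F_u): upper limit = 2.4·0.875·0.5·65 = 68.25 kips.
  Edge l_c = 1.875 − 0.9375/2 = 1.406 → r_n = 54.84 kips; interior l_c = 2.5 − 0.9375 = 1.562 → r_n = 60.94 kips.
  R_n,bearing = 2·54.84 + 8·60.94 = 597.2 kips → 0.75 × 597.2 = 448 kips.
Bearing governs: 448 kips.

448 kips (bearing governs)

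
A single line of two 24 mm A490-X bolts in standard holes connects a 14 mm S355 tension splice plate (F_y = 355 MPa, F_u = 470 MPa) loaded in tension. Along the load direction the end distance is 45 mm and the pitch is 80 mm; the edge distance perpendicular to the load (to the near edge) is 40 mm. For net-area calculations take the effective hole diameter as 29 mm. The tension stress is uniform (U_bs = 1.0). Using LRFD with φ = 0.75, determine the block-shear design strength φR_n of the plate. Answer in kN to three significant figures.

367 kN

Shear plane L_v = 45 + 1·80 = 125 mm; A_gv = 125 × 14 = 1750 mm².
A_nv = (125 − 1.5·29) × 14 = 1141 mm².
A_nt = (40 − 0.5·29) × 14 = 357 mm².
0.6 F_u A_nv = 321.8 kN; 0.6 F_y A_gv = 372.8 kN → shear rupture governs the shear term.
R_n = 321.8 + 1.0 × 470 × 357 / 1000 = 489.6 kN.
Design strength φR_n = 0.75 × 489.6 = 367 kN.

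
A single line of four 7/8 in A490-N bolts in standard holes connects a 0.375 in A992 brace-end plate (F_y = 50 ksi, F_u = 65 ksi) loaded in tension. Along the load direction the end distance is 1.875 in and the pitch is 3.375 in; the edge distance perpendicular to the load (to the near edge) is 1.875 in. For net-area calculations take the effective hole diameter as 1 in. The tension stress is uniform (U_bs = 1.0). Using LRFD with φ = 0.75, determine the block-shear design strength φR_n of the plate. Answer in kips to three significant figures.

118 kips

Shear plane L_v = 1.875 + 3·3.375 = 12 in; A_gv = 12 × 0.375 = 4.5 in².
A_nv = (12 − 3.5·1) × 0.375 = 3.188 in².
A_nt = (1.875 − 0.5·1) × 0.375 = 0.5156 in².
0.6 F_u A_nv = 124.3 kips; 0.6 F_y A_gv = 135 kips → shear rupture governs the shear term.
R_n = 124.3 + 1.0 × 65 × 0.5156 = 157.8 kips.
Design strength φR_n = 0.75 × 157.8 = 118 kips.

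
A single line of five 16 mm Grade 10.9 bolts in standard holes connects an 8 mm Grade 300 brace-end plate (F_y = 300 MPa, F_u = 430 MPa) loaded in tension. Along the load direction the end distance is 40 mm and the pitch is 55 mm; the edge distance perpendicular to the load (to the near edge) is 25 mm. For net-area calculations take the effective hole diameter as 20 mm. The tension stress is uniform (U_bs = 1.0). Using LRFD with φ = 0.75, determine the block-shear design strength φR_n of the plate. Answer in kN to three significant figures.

Shear plane L_v = 40 + 4·55 = 260 mm; A_gv = 260 × 8 = 2080 mm².
A_nv = (260 − 4.5·20) × 8 = 1360 mm².
A_nt = (25 − 0.5·20) × 8 = 120 mm².
0.6 F_u A_nv = 350.9 kN; 0.6 F_y A_gv = 374.4 kN → shear rupture governs the shear term.
R_n = 350.9 + 1.0 × 430 × 120 / 1000 = 402.5 kN.
Design strength φR_n = 0.75 × 402.5 = 302 kN.

302 kN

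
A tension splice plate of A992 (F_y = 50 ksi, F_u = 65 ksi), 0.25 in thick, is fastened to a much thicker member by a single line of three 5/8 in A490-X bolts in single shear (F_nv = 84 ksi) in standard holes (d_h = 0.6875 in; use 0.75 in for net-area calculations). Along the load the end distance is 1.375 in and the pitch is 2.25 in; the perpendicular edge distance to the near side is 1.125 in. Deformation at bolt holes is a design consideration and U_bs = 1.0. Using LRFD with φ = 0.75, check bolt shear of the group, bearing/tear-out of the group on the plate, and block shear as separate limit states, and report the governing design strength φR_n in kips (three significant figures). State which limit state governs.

Bolt shear: A_b = π·0.625²/4 = 0.3068 in²; R_n = 84 × 0.3068 × 3 × 1 = 77.31 kips → 0.75 × 77.31 = 58 kips.
Bearing: edge l_c = 1.031, r_n = 20.11 kips; interior l_c = 1.562, r_n = 24.38 kips; R_n = 20.11 + 2·24.38 = 68.86 kips → 51.6 kips.
Block shear: A_gv = 1.469, A_nv = 1, A_nt = 0.1875 in²; R_n = min(0.6F_uA_nv, 0.6F_yA_gv) + U_bs·F_u·A_nt = 51.19 kips → 38.4 kips.
Block shear governs: 38.4 kips.

38.4 kips (block shear governs)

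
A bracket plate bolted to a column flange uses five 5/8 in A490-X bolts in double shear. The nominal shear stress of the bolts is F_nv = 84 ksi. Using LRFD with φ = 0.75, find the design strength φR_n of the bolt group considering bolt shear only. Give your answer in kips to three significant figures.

A_b = π × 0.625² / 4 = 0.3068 in².
R_n = F_nv · A_b · n · n_s = 84 × 0.3068 × 5 × 2 = 257.7 kips.
Design strength φR_n = 0.75 × 257.7 = 193 kips.

193 kips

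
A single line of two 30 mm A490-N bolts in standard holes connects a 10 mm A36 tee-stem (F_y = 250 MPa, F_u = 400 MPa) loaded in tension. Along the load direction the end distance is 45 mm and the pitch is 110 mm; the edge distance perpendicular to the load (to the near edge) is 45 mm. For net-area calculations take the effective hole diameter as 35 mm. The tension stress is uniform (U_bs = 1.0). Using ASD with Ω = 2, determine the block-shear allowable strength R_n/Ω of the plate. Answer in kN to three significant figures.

171 kN

Shear plane L_v = 45 + 1·110 = 155 mm; A_gv = 155 × 10 = 1550 mm².
A_nv = (155 − 1.5·35) × 10 = 1025 mm².
A_nt = (45 − 0.5·35) × 10 = 275 mm².
0.6 F_u A_nv = 246 kN; 0.6 F_y A_gv = 232.5 kN → shear yielding governs the shear term.
R_n = 232.5 + 1.0 × 400 × 275 / 1000 = 342.5 kN.
Allowable strength R_n/Ω = 342.5 / 2 = 171 kN.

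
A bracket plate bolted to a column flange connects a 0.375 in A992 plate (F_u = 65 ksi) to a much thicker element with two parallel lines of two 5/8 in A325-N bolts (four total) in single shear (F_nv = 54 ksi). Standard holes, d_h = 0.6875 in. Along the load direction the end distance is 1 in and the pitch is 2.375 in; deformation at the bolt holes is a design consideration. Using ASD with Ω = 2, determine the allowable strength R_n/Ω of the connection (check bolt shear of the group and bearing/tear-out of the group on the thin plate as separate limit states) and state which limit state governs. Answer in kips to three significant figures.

Bolt shear: A_b = π·0.625²/4 = 0.3068 in²; R_n = 54 × 0.3068 × 4 × 1 = 66.27 kips → 66.27 / 2 = 33.1 kips.
Bearing (1.2 l_c t F_u ≤ 2.4 d t F_u): upper limit = 2.4·0.625·0.375·65 = 36.56 kips.
  Edge l_c = 1 − 0.6875/2 = 0.6562 → r_n = 19.2 kips; interior l_c = 2.375 − 0.6875 = 1.688 → r_n = 36.56 kips.
  R_n,bearing = 2·19.2 + 2·36.56 = 111.5 kips → 111.5 / 2 = 55.8 kips.
Bolt shear governs: 33.1 kips.

33.1 kips (bolt shear governs)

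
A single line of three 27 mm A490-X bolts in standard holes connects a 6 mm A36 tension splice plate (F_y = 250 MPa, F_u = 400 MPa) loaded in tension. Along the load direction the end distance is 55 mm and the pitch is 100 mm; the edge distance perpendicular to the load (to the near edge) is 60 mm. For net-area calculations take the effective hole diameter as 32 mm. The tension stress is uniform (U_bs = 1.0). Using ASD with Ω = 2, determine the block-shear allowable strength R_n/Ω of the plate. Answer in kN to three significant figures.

168 kN

Shear plane L_v = 55 + 2·100 = 255 mm; A_gv = 255 × 6 = 1530 mm².
A_nv = (255 − 2.5·32) × 6 = 1050 mm².
A_nt = (60 − 0.5·32) × 6 = 264 mm².
0.6 F_u A_nv = 252 kN; 0.6 F_y A_gv = 229.5 kN → shear yielding governs the shear term.
R_n = 229.5 + 1.0 × 400 × 264 / 1000 = 335.1 kN.
Allowable strength R_n/Ω = 335.1 / 2 = 168 kN.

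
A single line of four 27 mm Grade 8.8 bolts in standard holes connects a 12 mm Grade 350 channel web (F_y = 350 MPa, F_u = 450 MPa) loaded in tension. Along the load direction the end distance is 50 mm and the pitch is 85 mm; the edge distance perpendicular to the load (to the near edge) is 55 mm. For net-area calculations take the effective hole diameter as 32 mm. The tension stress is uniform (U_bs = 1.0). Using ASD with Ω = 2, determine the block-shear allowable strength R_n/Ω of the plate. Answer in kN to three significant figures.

Shear plane L_v = 50 + 3·85 = 305 mm; A_gv = 305 × 12 = 3660 mm².
A_nv = (305 − 3.5·32) × 12 = 2316 mm².
A_nt = (55 − 0.5·32) × 12 = 468 mm².
0.6 F_u A_nv = 625.3 kN; 0.6 F_y A_gv = 768.6 kN → shear rupture governs the shear term.
R_n = 625.3 + 1.0 × 450 × 468 / 1000 = 835.9 kN.
Allowable strength R_n/Ω = 835.9 / 2 = 418 kN.

418 kN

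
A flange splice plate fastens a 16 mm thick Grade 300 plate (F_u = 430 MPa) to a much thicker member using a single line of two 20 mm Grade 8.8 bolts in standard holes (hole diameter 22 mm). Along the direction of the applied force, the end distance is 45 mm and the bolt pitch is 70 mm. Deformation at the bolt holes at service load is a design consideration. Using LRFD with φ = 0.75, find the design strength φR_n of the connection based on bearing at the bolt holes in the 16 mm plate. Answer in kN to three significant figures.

Per bolt r_n = 1.2 l_c t F_u ≤ 2.4 d t F_u; upper limit = 2.4 × 20 × 16 × 430 / 1000 = 330.2 kN.
Edge bolt: l_c = 45 − 22/2 = 34 mm → 1.2 × 34 × 16 × 430 / 1000 = 280.7 → r_n = 280.7 kN.
Interior bolts: l_c = 70 − 22 = 48 mm → 1.2 × 48 × 16 × 430 / 1000 = 396.3 → r_n = 330.2 kN.
R_n = 1 × 280.7 + 1 × 330.2 = 610.9 kN.
Design strength φR_n = 0.75 × 610.9 = 458 kN.

458 kN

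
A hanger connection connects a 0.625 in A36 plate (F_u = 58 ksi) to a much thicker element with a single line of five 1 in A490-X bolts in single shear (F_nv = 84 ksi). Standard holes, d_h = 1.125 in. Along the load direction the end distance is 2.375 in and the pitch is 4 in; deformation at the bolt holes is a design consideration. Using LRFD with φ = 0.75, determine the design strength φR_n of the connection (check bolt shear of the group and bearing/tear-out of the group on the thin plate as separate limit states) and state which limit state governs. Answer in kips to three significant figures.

247 kips (bolt shear governs)

Bolt shear: A_b = π·1²/4 = 0.7854 in²; R_n = 84 × 0.7854 × 5 × 1 = 329.9 kips → 0.75 × 329.9 = 247 kips.
Bearing (1.2 l_c t F_u ≤ 2.4 d t F_u): upper limit = 2.4·1·0.625·58 = 87 kips.
  Edge l_c = 2.375 − 1.125/2 = 1.812 → r_n = 78.84 kips; interior l_c = 4 − 1.125 = 2.875 → r_n = 87 kips.
  R_n,bearing = 1·78.84 + 4·87 = 426.8 kips → 0.75 × 426.8 = 320 kips.
Bolt shear governs: 247 kips.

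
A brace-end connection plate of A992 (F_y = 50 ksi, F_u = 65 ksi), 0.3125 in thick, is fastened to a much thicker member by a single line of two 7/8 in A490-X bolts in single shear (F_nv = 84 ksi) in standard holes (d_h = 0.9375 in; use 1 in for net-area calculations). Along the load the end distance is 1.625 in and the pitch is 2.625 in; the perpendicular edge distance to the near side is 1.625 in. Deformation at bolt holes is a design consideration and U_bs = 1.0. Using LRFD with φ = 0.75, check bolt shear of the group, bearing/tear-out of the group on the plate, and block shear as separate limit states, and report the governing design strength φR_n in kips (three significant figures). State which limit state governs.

Bolt shear: A_b = π·0.875²/4 = 0.6013 in²; R_n = 84 × 0.6013 × 2 × 1 = 101 kips → 0.75 × 101 = 75.8 kips.
Bearing: edge l_c = 1.156, r_n = 28.18 kips; interior l_c = 1.688, r_n = 41.13 kips; R_n = 28.18 + 1·41.13 = 69.32 kips → 52 kips.
Block shear: A_gv = 1.328, A_nv = 0.8594, A_nt = 0.3516 in²; R_n = min(0.6F_uA_nv, 0.6F_yA_gv) + U_bs·F_u·A_nt = 56.37 kips → 42.3 kips.
Block shear governs: 42.3 kips.

42.3 kips (block shear governs)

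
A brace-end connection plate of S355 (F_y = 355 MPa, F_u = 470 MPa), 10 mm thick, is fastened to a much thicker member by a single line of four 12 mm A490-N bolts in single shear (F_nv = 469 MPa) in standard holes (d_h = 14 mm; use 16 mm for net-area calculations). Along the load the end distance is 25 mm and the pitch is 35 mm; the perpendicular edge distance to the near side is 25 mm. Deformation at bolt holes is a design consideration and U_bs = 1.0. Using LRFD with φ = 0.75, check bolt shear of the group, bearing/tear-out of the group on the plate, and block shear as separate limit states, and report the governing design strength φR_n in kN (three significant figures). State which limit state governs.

Bolt shear: A_b = π·12²/4 = 113.1 mm²; R_n = 469 × 113.1 × 4 × 1 / 1000 = 212.2 kN → 0.75 × 212.2 = 159 kN.
Bearing: edge l_c = 18, r_n = 101.5 kN; interior l_c = 21, r_n = 118.4 kN; R_n = 101.5 + 3·118.4 = 456.8 kN → 343 kN.
Block shear: A_gv = 1300, A_nv = 740, A_nt = 170 mm²; R_n = min(0.6F_uA_nv, 0.6F_yA_gv) + U_bs·F_u·A_nt = 288.6 kN → 216 kN.
Bolt shear governs: 159 kN.

159 kN (bolt shear governs)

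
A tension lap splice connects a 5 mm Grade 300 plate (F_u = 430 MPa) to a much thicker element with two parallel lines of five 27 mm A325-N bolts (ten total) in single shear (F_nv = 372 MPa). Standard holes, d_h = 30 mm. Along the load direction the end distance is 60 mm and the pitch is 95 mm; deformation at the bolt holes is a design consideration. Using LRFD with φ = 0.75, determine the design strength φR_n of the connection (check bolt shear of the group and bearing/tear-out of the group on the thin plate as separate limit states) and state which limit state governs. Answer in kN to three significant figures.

1010 kN (bearing governs)

Bolt shear: A_b = π·27²/4 = 572.6 mm²; R_n = 372 × 572.6 × 10 × 1 / 1000 = 2130 kN → 0.75 × 2130 = 1600 kN.
Bearing (1.2 l_c t F_u ≤ 2.4 d t F_u): upper limit = 2.4·27·5·430 / 1000 = 139.3 kN.
  Edge l_c = 60 − 30/2 = 45 → r_n = 116.1 kN; interior l_c = 95 − 30 = 65 → r_n = 139.3 kN.
  R_n,bearing = 2·116.1 + 8·139.3 = 1347 kN → 0.75 × 1347 = 1010 kN.
Bearing governs: 1010 kN.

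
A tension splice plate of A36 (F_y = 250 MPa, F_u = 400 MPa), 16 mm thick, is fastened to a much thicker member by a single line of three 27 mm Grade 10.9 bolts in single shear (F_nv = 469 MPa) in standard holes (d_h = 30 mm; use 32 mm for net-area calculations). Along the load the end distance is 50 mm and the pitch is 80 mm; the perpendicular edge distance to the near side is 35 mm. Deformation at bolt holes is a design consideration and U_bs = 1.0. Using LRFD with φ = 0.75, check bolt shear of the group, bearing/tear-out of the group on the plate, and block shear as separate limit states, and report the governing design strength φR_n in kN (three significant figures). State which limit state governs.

466 kN (block shear governs)

Bolt shear: A_b = π·27²/4 = 572.6 mm²; R_n = 469 × 572.6 × 3 × 1 / 1000 = 805.6 kN → 0.75 × 805.6 = 604 kN.
Bearing: edge l_c = 35, r_n = 268.8 kN; interior l_c = 50, r_n = 384 kN; R_n = 268.8 + 2·384 = 1037 kN → 778 kN.
Block shear: A_gv = 3360, A_nv = 2080, A_nt = 304 mm²; R_n = min(0.6F_uA_nv, 0.6F_yA_gv) + U_bs·F_u·A_nt = 620.8 kN → 466 kN.
Block shear governs: 466 kN.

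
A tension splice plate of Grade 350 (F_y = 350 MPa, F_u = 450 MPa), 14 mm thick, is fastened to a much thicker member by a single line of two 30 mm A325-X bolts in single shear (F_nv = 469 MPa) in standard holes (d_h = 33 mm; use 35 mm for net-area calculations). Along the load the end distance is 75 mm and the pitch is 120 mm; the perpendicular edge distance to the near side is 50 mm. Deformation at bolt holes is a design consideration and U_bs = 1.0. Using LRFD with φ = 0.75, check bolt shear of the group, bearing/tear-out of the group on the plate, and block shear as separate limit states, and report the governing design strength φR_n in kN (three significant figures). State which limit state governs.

Bolt shear: A_b = π·30²/4 = 706.9 mm²; R_n = 469 × 706.9 × 2 × 1 / 1000 = 663 kN → 0.75 × 663 = 497 kN.
Bearing: edge l_c = 58.5, r_n = 442.3 kN; interior l_c = 87, r_n = 453.6 kN; R_n = 442.3 + 1·453.6 = 895.9 kN → 672 kN.
Block shear: A_gv = 2730, A_nv = 1995, A_nt = 455 mm²; R_n = min(0.6F_uA_nv, 0.6F_yA_gv) + U_bs·F_u·A_nt = 743.4 kN → 558 kN.
Bolt shear governs: 497 kN.

497 kN (bolt shear governs)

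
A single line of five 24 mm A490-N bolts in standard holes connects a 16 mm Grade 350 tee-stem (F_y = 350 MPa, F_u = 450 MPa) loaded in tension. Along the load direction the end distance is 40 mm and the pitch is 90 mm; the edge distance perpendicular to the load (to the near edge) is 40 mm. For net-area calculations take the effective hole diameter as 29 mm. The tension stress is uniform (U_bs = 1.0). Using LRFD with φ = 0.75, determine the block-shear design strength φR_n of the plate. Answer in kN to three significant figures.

Shear plane L_v = 40 + 4·90 = 400 mm; A_gv = 400 × 16 = 6400 mm².
A_nv = (400 − 4.5·29) × 16 = 4312 mm².
A_nt = (40 − 0.5·29) × 16 = 408 mm².
0.6 F_u A_nv = 1164 kN; 0.6 F_y A_gv = 1344 kN → shear rupture governs the shear term.
R_n = 1164 + 1.0 × 450 × 408 / 1000 = 1348 kN.
Design strength φR_n = 0.75 × 1348 = 1010 kN.

1010 kN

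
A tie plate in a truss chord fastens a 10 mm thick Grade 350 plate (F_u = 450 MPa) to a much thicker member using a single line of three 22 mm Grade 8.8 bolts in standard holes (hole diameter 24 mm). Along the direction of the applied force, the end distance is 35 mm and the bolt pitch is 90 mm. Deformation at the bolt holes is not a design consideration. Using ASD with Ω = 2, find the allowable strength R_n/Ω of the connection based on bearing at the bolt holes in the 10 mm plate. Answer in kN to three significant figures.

375 kN

Per bolt r_n = 1.5 l_c t F_u ≤ 3.0 d t F_u; upper limit = 3.0 × 22 × 10 × 450 / 1000 = 297 kN.
Edge bolt: l_c = 35 − 24/2 = 23 mm → 1.5 × 23 × 10 × 450 / 1000 = 155.2 → r_n = 155.2 kN.
Interior bolts: l_c = 90 − 24 = 66 mm → 1.5 × 66 × 10 × 450 / 1000 = 445.5 → r_n = 297 kN.
R_n = 1 × 155.2 + 2 × 297 = 749.2 kN.
Allowable strength R_n/Ω = 749.2 / 2 = 375 kN.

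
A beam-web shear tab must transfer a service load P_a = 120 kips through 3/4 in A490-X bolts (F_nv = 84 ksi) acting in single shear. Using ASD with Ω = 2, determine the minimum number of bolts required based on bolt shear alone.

7 bolts

A_b = π·0.75²/4 = 0.4418 in².
Per-bolt allowable strength R_n/Ω = 84 × 0.4418 × 1 / 2 = 18.56 kips.
n ≥ 120 / 18.56 = 6.467 → use 7 bolts.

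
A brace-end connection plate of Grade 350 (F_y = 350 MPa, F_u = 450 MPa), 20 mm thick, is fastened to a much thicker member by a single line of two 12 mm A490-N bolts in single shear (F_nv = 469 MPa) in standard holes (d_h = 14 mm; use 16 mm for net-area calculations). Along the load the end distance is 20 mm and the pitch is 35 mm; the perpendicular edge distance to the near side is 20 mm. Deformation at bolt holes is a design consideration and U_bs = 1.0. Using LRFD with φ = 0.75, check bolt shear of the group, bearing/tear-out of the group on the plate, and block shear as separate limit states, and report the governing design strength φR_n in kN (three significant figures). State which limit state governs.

79.6 kN (bolt shear governs)

Bolt shear: A_b = π·12²/4 = 113.1 mm²; R_n = 469 × 113.1 × 2 × 1 / 1000 = 106.1 kN → 0.75 × 106.1 = 79.6 kN.
Bearing: edge l_c = 13, r_n = 140.4 kN; interior l_c = 21, r_n = 226.8 kN; R_n = 140.4 + 1·226.8 = 367.2 kN → 275 kN.
Block shear: A_gv = 1100, A_nv = 620, A_nt = 240 mm²; R_n = min(0.6F_uA_nv, 0.6F_yA_gv) + U_bs·F_u·A_nt = 275.4 kN → 207 kN.
Bolt shear governs: 79.6 kN.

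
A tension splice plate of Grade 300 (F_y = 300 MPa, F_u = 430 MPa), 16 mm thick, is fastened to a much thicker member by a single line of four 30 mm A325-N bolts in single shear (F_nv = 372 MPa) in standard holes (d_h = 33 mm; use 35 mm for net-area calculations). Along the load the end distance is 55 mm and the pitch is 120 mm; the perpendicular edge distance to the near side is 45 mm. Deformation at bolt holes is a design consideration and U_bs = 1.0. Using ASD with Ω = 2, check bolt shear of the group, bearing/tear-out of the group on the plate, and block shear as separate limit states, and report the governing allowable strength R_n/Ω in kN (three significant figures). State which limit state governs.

526 kN (bolt shear governs)

Bolt shear: A_b = π·30²/4 = 706.9 mm²; R_n = 372 × 706.9 × 4 × 1 / 1000 = 1052 kN → 1052 / 2 = 526 kN.
Bearing: edge l_c = 38.5, r_n = 317.9 kN; interior l_c = 87, r_n = 495.4 kN; R_n = 317.9 + 3·495.4 = 1804 kN → 902 kN.
Block shear: A_gv = 6640, A_nv = 4680, A_nt = 440 mm²; R_n = min(0.6F_uA_nv, 0.6F_yA_gv) + U_bs·F_u·A_nt = 1384 kN → 692 kN.
Bolt shear governs: 526 kN.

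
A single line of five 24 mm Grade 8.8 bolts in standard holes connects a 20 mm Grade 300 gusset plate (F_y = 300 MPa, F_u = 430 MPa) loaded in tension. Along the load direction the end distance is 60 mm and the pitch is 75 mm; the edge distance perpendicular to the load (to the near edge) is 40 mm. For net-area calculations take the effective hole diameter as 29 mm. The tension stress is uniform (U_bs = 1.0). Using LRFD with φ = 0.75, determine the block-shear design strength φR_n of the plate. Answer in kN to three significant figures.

1050 kN

Shear plane L_v = 60 + 4·75 = 360 mm; A_gv = 360 × 20 = 7200 mm².
A_nv = (360 − 4.5·29) × 20 = 4590 mm².
A_nt = (40 − 0.5·29) × 20 = 510 mm².
0.6 F_u A_nv = 1184 kN; 0.6 F_y A_gv = 1296 kN → shear rupture governs the shear term.
R_n = 1184 + 1.0 × 430 × 510 / 1000 = 1404 kN.
Design strength φR_n = 0.75 × 1404 = 1050 kN.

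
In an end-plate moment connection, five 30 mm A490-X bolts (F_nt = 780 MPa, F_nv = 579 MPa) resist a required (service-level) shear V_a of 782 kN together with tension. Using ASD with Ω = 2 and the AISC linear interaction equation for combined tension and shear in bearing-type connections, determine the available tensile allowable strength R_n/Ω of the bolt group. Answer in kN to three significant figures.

A_b = π·30²/4 = 706.9 mm²; f_rv = 782 × 1000 / (5 × 706.9) = 221.3 MPa.
F'_nt = 1.3 F_nt − (Ω F_nt / F_nv) f_rv = 1.3·780 − (2·780/579)·221.3 = 417.9 MPa, capped at F_nt → F'_nt = 417.9 MPa.
R_n = F'_nt · A_b · n = 417.9 × 706.9 × 5 / 1000 = 1477 kN.
Allowable strength R_n/Ω = 1477 / 2 = 738 kN.

738 kN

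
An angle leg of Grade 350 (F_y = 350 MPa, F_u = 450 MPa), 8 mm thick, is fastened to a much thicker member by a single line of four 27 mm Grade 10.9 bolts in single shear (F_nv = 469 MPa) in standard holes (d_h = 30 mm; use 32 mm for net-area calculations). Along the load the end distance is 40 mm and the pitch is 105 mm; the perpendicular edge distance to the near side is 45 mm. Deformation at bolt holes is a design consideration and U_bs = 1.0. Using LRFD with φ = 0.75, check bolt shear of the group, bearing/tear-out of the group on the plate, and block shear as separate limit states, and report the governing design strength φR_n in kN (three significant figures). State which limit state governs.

472 kN (block shear governs)

Bolt shear: A_b = π·27²/4 = 572.6 mm²; R_n = 469 × 572.6 × 4 × 1 / 1000 = 1074 kN → 0.75 × 1074 = 806 kN.
Bearing: edge l_c = 25, r_n = 108 kN; interior l_c = 75, r_n = 233.3 kN; R_n = 108 + 3·233.3 = 807.8 kN → 606 kN.
Block shear: A_gv = 2840, A_nv = 1944, A_nt = 232 mm²; R_n = min(0.6F_uA_nv, 0.6F_yA_gv) + U_bs·F_u·A_nt = 629.3 kN → 472 kN.
Block shear governs: 472 kN.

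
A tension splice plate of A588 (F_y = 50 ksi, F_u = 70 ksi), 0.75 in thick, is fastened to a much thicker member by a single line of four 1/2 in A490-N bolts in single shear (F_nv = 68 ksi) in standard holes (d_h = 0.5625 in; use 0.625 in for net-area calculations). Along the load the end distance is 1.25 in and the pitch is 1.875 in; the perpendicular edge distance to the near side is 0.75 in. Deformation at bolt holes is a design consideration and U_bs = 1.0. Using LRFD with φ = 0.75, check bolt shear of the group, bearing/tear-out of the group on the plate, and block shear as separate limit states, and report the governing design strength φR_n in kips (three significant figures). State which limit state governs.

Bolt shear: A_b = π·0.5²/4 = 0.1963 in²; R_n = 68 × 0.1963 × 4 × 1 = 53.41 kips → 0.75 × 53.41 = 40.1 kips.
Bearing: edge l_c = 0.9688, r_n = 61.03 kips; interior l_c = 1.312, r_n = 63 kips; R_n = 61.03 + 3·63 = 250 kips → 188 kips.
Block shear: A_gv = 5.156, A_nv = 3.516, A_nt = 0.3281 in²; R_n = min(0.6F_uA_nv, 0.6F_yA_gv) + U_bs·F_u·A_nt = 170.6 kips → 128 kips.
Bolt shear governs: 40.1 kips.

40.1 kips (bolt shear governs)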